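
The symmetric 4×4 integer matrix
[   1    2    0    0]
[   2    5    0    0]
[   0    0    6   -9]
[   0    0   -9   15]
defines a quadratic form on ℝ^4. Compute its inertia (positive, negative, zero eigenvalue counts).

step 0: pivot 1 → sign +
step 1: pivot 1 → sign +
step 2: pivot 6 → sign +
step 3: pivot 3/2 → sign +
signature = (4, 0, 0)

Answer: (4, 0, 0)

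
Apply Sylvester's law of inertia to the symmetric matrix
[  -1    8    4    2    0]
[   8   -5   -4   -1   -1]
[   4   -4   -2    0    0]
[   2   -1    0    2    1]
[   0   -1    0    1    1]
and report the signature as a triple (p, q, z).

Answer: (4, 1, 0)

Derivation:
step 0: pivot -1 → sign −
step 1: pivot 59 → sign +
step 2: pivot 42/59 → sign +
step 3: pivot 23/21 → sign +
step 4: pivot 6/23 → sign +
signature = (4, 1, 0)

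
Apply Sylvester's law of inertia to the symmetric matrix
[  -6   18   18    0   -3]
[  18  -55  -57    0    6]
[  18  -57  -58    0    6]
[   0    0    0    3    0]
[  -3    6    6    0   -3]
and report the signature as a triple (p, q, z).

step 0: pivot -6 → sign −
step 1: pivot -1 → sign −
step 2: pivot 5 → sign +
step 3: pivot 3 → sign +
step 4: pivot 3/10 → sign +
signature = (3, 2, 0)

Answer: (3, 2, 0)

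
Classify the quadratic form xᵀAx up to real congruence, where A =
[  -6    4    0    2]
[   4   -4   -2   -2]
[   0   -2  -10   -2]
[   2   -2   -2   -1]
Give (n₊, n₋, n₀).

Answer: (1, 3, 0)

Derivation:
step 0: pivot -6 → sign −
step 1: pivot -4/3 → sign −
step 2: pivot -7 → sign −
step 3: pivot 1/7 → sign +
signature = (1, 3, 0)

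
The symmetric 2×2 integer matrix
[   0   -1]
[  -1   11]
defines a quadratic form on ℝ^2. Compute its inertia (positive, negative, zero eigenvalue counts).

Answer: (1, 1, 0)

Derivation:
step 0: pivot 11 → sign +
step 1: pivot -1/11 → sign −
signature = (1, 1, 0)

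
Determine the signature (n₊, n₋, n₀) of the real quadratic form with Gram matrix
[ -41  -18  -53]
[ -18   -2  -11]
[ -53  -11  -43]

step 0: pivot -41 → sign −
step 1: pivot 242/41 → sign +
step 2: pivot 3/242 → sign +
signature = (2, 1, 0)

Answer: (2, 1, 0)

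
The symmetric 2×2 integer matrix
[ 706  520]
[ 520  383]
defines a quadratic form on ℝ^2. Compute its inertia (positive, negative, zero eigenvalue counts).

step 0: pivot 706 → sign +
step 1: pivot -1/353 → sign −
signature = (1, 1, 0)

Answer: (1, 1, 0)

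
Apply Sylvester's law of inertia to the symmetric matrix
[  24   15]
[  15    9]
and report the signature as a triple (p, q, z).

Answer: (1, 1, 0)

Derivation:
step 0: pivot 24 → sign +
step 1: pivot -3/8 → sign −
signature = (1, 1, 0)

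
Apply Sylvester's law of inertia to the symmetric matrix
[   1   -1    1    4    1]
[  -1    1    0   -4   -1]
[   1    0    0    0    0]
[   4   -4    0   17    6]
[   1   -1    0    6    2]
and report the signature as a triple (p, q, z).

step 0: pivot 1 → sign +
step 1: pivot -1 → sign −
step 2: pivot 1 → sign +
step 3: pivot 1 → sign +
step 4: pivot -3 → sign −
signature = (3, 2, 0)

Answer: (3, 2, 0)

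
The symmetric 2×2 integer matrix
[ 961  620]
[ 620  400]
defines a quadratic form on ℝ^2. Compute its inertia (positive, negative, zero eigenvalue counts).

Answer: (1, 0, 1)

Derivation:
step 0: pivot 961 → sign +
step 1: row/col 1 already zero → sign 0
signature = (1, 0, 1)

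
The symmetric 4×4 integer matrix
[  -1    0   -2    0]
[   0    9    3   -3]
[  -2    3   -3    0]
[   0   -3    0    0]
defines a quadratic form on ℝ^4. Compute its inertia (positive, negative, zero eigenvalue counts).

Answer: (2, 2, 0)

Derivation:
step 0: pivot -1 → sign −
step 1: pivot 9 → sign +
step 2: pivot -1 → sign −
step 3: pivot 1 → sign +
signature = (2, 2, 0)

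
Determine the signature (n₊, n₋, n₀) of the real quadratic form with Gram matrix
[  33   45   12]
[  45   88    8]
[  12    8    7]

step 0: pivot 33 → sign +
step 1: pivot 293/11 → sign +
step 2: pivot 3/293 → sign +
signature = (3, 0, 0)

Answer: (3, 0, 0)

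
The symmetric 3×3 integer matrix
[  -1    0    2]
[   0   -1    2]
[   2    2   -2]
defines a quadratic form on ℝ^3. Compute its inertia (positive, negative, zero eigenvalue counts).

Answer: (1, 2, 0)

Derivation:
step 0: pivot -1 → sign −
step 1: pivot -1 → sign −
step 2: pivot 6 → sign +
signature = (1, 2, 0)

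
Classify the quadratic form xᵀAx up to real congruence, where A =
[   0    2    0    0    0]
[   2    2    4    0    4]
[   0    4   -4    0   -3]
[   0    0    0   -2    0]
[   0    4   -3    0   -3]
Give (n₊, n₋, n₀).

step 0: pivot 2 → sign +
step 1: pivot -2 → sign −
step 2: pivot -4 → sign −
step 3: pivot -2 → sign −
step 4: pivot -3/4 → sign −
signature = (1, 4, 0)

Answer: (1, 4, 0)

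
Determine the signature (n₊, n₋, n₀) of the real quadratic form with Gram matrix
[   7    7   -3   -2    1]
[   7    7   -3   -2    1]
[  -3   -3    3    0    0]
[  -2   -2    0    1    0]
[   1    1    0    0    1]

Answer: (3, 1, 1)

Derivation:
step 0: pivot 7 → sign +
step 1: pivot 12/7 → sign +
step 2: pivot 3/4 → sign +
step 3: pivot -1/3 → sign −
step 4: row/col 4 already zero → sign 0
signature = (3, 1, 1)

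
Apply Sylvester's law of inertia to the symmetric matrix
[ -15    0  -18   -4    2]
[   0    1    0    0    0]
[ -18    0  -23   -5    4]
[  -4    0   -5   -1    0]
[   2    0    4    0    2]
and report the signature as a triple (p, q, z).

Answer: (2, 3, 0)

Derivation:
step 0: pivot -15 → sign −
step 1: pivot 1 → sign +
step 2: pivot -7/5 → sign −
step 3: pivot 2/21 → sign +
step 4: pivot -2 → sign −
signature = (2, 3, 0)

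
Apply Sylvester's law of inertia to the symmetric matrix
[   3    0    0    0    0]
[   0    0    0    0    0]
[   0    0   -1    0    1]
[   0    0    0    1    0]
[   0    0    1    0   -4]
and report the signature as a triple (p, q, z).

Answer: (2, 2, 1)

Derivation:
step 0: pivot 3 → sign +
step 1: pivot -1 → sign −
step 2: pivot 1 → sign +
step 3: pivot -3 → sign −
step 4: row/col 4 already zero → sign 0
signature = (2, 2, 1)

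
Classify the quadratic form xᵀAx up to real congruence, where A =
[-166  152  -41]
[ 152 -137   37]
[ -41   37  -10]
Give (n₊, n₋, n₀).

step 0: pivot -166 → sign −
step 1: pivot 181/83 → sign +
step 2: pivot -3/362 → sign −
signature = (1, 2, 0)

Answer: (1, 2, 0)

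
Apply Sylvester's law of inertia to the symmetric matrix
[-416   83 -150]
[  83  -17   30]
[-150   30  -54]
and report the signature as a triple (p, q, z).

Answer: (1, 2, 0)

Derivation:
step 0: pivot -416 → sign −
step 1: pivot -183/416 → sign −
step 2: pivot 6/61 → sign +
signature = (1, 2, 0)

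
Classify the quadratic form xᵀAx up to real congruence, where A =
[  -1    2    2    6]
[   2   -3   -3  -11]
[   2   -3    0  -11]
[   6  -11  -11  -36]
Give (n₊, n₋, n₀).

step 0: pivot -1 → sign −
step 1: pivot 1 → sign +
step 2: pivot 3 → sign +
step 3: pivot -1 → sign −
signature = (2, 2, 0)

Answer: (2, 2, 0)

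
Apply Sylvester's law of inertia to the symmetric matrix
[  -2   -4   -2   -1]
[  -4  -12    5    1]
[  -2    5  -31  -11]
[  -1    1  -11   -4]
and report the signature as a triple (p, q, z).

Answer: (0, 4, 0)

Derivation:
step 0: pivot -2 → sign −
step 1: pivot -4 → sign −
step 2: pivot -35/4 → sign −
step 3: pivot -3/70 → sign −
signature = (0, 4, 0)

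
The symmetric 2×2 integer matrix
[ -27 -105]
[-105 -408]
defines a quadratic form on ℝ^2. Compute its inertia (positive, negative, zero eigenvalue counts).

step 0: pivot -27 → sign −
step 1: pivot 1/3 → sign +
signature = (1, 1, 0)

Answer: (1, 1, 0)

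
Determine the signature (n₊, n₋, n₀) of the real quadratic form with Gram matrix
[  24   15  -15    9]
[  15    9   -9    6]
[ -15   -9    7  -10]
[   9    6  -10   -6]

step 0: pivot 24 → sign +
step 1: pivot -3/8 → sign −
step 2: pivot -2 → sign −
step 3: pivot -1 → sign −
signature = (1, 3, 0)

Answer: (1, 3, 0)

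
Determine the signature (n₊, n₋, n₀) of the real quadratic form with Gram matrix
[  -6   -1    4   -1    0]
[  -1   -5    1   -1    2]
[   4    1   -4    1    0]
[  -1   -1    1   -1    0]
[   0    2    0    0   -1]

Answer: (0, 4, 1)

Derivation:
step 0: pivot -6 → sign −
step 1: pivot -29/6 → sign −
step 2: pivot -38/29 → sign −
step 3: pivot -12/19 → sign −
step 4: row/col 4 already zero → sign 0
signature = (0, 4, 1)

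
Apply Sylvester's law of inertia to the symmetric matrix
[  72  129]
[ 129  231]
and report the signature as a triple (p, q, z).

Answer: (1, 1, 0)

Derivation:
step 0: pivot 72 → sign +
step 1: pivot -1/8 → sign −
signature = (1, 1, 0)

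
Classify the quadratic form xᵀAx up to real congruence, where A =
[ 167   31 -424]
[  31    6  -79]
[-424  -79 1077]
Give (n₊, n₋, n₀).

Answer: (3, 0, 0)

Derivation:
step 0: pivot 167 → sign +
step 1: pivot 41/167 → sign +
step 2: pivot 6/41 → sign +
signature = (3, 0, 0)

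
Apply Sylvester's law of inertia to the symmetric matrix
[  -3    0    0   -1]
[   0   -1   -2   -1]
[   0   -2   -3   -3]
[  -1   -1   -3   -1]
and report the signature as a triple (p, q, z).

Answer: (1, 3, 0)

Derivation:
step 0: pivot -3 → sign −
step 1: pivot -1 → sign −
step 2: pivot 1 → sign +
step 3: pivot -2/3 → sign −
signature = (1, 3, 0)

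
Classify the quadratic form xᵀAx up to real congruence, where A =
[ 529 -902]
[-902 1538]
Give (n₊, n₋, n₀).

step 0: pivot 529 → sign +
step 1: pivot -2/529 → sign −
signature = (1, 1, 0)

Answer: (1, 1, 0)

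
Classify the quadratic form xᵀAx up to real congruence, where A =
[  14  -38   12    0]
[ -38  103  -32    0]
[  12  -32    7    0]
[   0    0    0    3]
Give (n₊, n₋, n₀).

step 0: pivot 14 → sign +
step 1: pivot -1/7 → sign −
step 2: pivot -1 → sign −
step 3: pivot 3 → sign +
signature = (2, 2, 0)

Answer: (2, 2, 0)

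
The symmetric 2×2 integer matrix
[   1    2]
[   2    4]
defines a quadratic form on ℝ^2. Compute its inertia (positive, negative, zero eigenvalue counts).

step 0: pivot 1 → sign +
step 1: row/col 1 already zero → sign 0
signature = (1, 0, 1)

Answer: (1, 0, 1)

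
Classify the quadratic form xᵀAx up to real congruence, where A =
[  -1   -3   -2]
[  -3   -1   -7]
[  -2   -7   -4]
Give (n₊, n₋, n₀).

step 0: pivot -1 → sign −
step 1: pivot 8 → sign +
step 2: pivot -1/8 → sign −
signature = (1, 2, 0)

Answer: (1, 2, 0)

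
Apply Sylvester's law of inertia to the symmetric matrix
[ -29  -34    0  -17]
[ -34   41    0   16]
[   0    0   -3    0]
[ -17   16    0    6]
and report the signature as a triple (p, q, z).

step 0: pivot -29 → sign −
step 1: pivot 2345/29 → sign +
step 2: pivot -3 → sign −
step 3: pivot -1/2345 → sign −
signature = (1, 3, 0)

Answer: (1, 3, 0)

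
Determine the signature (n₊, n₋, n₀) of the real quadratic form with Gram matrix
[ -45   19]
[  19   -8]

Answer: (1, 1, 0)

Derivation:
step 0: pivot -45 → sign −
step 1: pivot 1/45 → sign +
signature = (1, 1, 0)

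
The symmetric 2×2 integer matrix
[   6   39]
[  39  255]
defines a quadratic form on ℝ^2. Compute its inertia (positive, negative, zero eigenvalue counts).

Answer: (2, 0, 0)

Derivation:
step 0: pivot 6 → sign +
step 1: pivot 3/2 → sign +
signature = (2, 0, 0)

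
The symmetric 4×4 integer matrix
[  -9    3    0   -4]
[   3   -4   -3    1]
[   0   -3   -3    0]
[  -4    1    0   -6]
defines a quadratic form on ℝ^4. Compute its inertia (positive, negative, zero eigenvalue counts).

step 0: pivot -9 → sign −
step 1: pivot -3 → sign −
step 2: pivot -113/27 → sign −
step 3: pivot 3/113 → sign +
signature = (1, 3, 0)

Answer: (1, 3, 0)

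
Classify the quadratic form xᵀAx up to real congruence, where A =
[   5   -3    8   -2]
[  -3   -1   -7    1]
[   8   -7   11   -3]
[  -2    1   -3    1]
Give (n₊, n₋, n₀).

Answer: (2, 2, 0)

Derivation:
step 0: pivot 5 → sign +
step 1: pivot -14/5 → sign −
step 2: pivot -1/14 → sign −
step 3: pivot 2 → sign +
signature = (2, 2, 0)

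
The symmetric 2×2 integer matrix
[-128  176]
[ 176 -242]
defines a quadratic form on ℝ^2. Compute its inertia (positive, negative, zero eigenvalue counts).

step 0: pivot -128 → sign −
step 1: row/col 1 already zero → sign 0
signature = (0, 1, 1)

Answer: (0, 1, 1)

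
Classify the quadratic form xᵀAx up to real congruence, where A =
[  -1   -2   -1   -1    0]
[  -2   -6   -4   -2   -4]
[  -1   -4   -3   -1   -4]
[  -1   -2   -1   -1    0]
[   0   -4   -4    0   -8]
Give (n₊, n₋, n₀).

step 0: pivot -1 → sign −
step 1: pivot -2 → sign −
step 2: row/col 2 already zero → sign 0
step 3: row/col 3 already zero → sign 0
step 4: row/col 4 already zero → sign 0
signature = (0, 2, 3)

Answer: (0, 2, 3)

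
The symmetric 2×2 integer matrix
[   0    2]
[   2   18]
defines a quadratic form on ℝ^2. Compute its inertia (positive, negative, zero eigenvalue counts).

Answer: (1, 1, 0)

Derivation:
step 0: pivot 18 → sign +
step 1: pivot -2/9 → sign −
signature = (1, 1, 0)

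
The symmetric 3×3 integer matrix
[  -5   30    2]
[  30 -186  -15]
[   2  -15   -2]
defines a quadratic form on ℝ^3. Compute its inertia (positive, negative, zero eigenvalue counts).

step 0: pivot -5 → sign −
step 1: pivot -6 → sign −
step 2: pivot 3/10 → sign +
signature = (1, 2, 0)

Answer: (1, 2, 0)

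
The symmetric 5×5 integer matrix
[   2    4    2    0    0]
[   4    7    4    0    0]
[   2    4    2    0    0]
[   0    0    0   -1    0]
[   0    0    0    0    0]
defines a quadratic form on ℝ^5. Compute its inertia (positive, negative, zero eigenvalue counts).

step 0: pivot 2 → sign +
step 1: pivot -1 → sign −
step 2: pivot -1 → sign −
step 3: row/col 3 already zero → sign 0
step 4: row/col 4 already zero → sign 0
signature = (1, 2, 2)

Answer: (1, 2, 2)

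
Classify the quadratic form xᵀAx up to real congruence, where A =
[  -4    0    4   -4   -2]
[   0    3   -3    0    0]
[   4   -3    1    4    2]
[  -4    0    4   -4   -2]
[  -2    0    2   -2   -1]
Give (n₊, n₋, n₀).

step 0: pivot -4 → sign −
step 1: pivot 3 → sign +
step 2: pivot 2 → sign +
step 3: row/col 3 already zero → sign 0
step 4: row/col 4 already zero → sign 0
signature = (2, 1, 2)

Answer: (2, 1, 2)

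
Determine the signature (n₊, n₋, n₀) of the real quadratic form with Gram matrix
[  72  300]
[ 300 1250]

Answer: (1, 0, 1)

Derivation:
step 0: pivot 72 → sign +
step 1: row/col 1 already zero → sign 0
signature = (1, 0, 1)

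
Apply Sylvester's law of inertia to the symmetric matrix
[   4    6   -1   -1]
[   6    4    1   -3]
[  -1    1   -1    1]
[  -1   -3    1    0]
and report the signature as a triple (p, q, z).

step 0: pivot 4 → sign +
step 1: pivot -5 → sign −
step 2: pivot 1/5 → sign +
step 3: row/col 3 already zero → sign 0
signature = (2, 1, 1)

Answer: (2, 1, 1)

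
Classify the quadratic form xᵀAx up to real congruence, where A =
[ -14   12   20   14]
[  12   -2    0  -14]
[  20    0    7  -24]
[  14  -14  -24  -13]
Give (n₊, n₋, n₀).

Answer: (3, 1, 0)

Derivation:
step 0: pivot -14 → sign −
step 1: pivot 58/7 → sign +
step 2: pivot 3/29 → sign +
step 3: pivot 1/3 → sign +
signature = (3, 1, 0)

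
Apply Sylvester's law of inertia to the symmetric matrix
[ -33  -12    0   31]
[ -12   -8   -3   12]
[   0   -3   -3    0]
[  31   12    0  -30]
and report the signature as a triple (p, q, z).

step 0: pivot -33 → sign −
step 1: pivot -40/11 → sign −
step 2: pivot -21/40 → sign −
step 3: pivot -1/21 → sign −
signature = (0, 4, 0)

Answer: (0, 4, 0)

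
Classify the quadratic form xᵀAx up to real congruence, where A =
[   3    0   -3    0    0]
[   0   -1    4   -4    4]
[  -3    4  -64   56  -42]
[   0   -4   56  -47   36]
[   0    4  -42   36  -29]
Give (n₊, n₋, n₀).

step 0: pivot 3 → sign +
step 1: pivot -1 → sign −
step 2: pivot -51 → sign −
step 3: pivot 19/51 → sign +
step 4: pivot -3/19 → sign −
signature = (2, 3, 0)

Answer: (2, 3, 0)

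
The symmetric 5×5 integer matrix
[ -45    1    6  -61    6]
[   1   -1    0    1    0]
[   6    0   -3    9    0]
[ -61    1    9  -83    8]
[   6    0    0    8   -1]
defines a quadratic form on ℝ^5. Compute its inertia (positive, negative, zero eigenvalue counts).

step 0: pivot -45 → sign −
step 1: pivot -44/45 → sign −
step 2: pivot -24/11 → sign −
step 3: pivot 1/8 → sign +
step 4: row/col 4 already zero → sign 0
signature = (1, 3, 1)

Answer: (1, 3, 1)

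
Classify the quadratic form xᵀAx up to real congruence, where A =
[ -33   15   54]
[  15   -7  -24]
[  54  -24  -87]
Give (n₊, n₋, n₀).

Answer: (1, 2, 0)

Derivation:
step 0: pivot -33 → sign −
step 1: pivot -2/11 → sign −
step 2: pivot 3 → sign +
signature = (1, 2, 0)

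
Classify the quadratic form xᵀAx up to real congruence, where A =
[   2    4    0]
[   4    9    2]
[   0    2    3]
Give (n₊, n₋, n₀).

Answer: (2, 1, 0)

Derivation:
step 0: pivot 2 → sign +
step 1: pivot 1 → sign +
step 2: pivot -1 → sign −
signature = (2, 1, 0)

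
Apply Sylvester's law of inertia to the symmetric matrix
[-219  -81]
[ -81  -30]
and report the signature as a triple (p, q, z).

Answer: (0, 2, 0)

Derivation:
step 0: pivot -219 → sign −
step 1: pivot -3/73 → sign −
signature = (0, 2, 0)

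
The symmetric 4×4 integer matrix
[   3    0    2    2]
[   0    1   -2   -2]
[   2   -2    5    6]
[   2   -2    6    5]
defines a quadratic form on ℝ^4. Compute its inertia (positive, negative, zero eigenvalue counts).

step 0: pivot 3 → sign +
step 1: pivot 1 → sign +
step 2: pivot -1/3 → sign −
step 3: pivot 1 → sign +
signature = (3, 1, 0)

Answer: (3, 1, 0)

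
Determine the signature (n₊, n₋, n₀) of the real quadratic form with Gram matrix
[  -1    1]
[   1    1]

step 0: pivot -1 → sign −
step 1: pivot 2 → sign +
signature = (1, 1, 0)

Answer: (1, 1, 0)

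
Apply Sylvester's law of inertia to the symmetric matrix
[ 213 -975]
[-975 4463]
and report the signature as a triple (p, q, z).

step 0: pivot 213 → sign +
step 1: pivot -2/71 → sign −
signature = (1, 1, 0)

Answer: (1, 1, 0)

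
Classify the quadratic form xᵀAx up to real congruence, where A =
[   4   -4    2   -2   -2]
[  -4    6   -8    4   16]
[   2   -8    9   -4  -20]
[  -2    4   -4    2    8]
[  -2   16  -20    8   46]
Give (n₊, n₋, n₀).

Answer: (2, 2, 1)

Derivation:
step 0: pivot 4 → sign +
step 1: pivot 2 → sign +
step 2: pivot -10 → sign −
step 3: pivot -1/10 → sign −
step 4: row/col 4 already zero → sign 0
signature = (2, 2, 1)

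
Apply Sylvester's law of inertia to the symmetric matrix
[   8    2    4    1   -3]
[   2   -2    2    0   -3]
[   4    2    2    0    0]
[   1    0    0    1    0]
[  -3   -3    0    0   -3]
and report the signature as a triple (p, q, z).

Answer: (3, 2, 0)

Derivation:
step 0: pivot 8 → sign +
step 1: pivot -5/2 → sign −
step 2: pivot 2/5 → sign +
step 3: pivot -3 → sign −
step 4: pivot 3/4 → sign +
signature = (3, 2, 0)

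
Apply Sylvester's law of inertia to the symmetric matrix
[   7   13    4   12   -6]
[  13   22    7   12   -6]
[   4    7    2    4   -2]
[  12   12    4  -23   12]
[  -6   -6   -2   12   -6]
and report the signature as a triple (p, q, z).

step 0: pivot 7 → sign +
step 1: pivot -15/7 → sign −
step 2: pivot -1/5 → sign −
step 3: pivot 9 → sign +
step 4: pivot 2/9 → sign +
signature = (3, 2, 0)

Answer: (3, 2, 0)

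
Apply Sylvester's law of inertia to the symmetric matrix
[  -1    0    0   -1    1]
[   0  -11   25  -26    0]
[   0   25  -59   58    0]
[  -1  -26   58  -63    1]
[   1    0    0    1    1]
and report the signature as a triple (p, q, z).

Answer: (1, 3, 1)

Derivation:
step 0: pivot -1 → sign −
step 1: pivot -11 → sign −
step 2: pivot -24/11 → sign −
step 3: pivot 2 → sign +
step 4: row/col 4 already zero → sign 0
signature = (1, 3, 1)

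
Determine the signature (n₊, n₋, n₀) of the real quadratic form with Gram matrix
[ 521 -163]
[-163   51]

Answer: (2, 0, 0)

Derivation:
step 0: pivot 521 → sign +
step 1: pivot 2/521 → sign +
signature = (2, 0, 0)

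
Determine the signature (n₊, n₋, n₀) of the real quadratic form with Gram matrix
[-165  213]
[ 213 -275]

step 0: pivot -165 → sign −
step 1: pivot -2/55 → sign −
signature = (0, 2, 0)

Answer: (0, 2, 0)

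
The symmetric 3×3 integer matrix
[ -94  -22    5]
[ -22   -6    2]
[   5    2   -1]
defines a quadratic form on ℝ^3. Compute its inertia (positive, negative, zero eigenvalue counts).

Answer: (1, 2, 0)

Derivation:
step 0: pivot -94 → sign −
step 1: pivot -40/47 → sign −
step 2: pivot 3/40 → sign +
signature = (1, 2, 0)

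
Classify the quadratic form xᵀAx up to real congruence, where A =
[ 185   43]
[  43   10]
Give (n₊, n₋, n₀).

step 0: pivot 185 → sign +
step 1: pivot 1/185 → sign +
signature = (2, 0, 0)

Answer: (2, 0, 0)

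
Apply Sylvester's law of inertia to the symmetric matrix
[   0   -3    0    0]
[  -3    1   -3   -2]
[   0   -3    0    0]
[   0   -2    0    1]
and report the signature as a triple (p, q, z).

Answer: (2, 1, 1)

Derivation:
step 0: pivot 1 → sign +
step 1: pivot -9 → sign −
step 2: pivot 1 → sign +
step 3: row/col 3 already zero → sign 0
signature = (2, 1, 1)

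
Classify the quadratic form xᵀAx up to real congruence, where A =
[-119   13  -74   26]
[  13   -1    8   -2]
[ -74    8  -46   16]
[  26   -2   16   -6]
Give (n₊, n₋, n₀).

Answer: (1, 2, 1)

Derivation:
step 0: pivot -119 → sign −
step 1: pivot 50/119 → sign +
step 2: pivot -2 → sign −
step 3: row/col 3 already zero → sign 0
signature = (1, 2, 1)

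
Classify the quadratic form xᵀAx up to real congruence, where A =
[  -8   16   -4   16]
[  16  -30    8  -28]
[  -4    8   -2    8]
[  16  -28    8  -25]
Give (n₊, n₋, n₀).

step 0: pivot -8 → sign −
step 1: pivot 2 → sign +
step 2: pivot -1 → sign −
step 3: row/col 3 already zero → sign 0
signature = (1, 2, 1)

Answer: (1, 2, 1)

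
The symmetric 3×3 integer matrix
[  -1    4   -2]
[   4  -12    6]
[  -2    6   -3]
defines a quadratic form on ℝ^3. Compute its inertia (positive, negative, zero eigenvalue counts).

step 0: pivot -1 → sign −
step 1: pivot 4 → sign +
step 2: row/col 2 already zero → sign 0
signature = (1, 1, 1)

Answer: (1, 1, 1)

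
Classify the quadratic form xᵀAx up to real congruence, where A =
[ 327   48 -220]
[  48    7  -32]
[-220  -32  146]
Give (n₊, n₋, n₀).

Answer: (1, 2, 0)

Derivation:
step 0: pivot 327 → sign +
step 1: pivot -5/109 → sign −
step 2: pivot -2/15 → sign −
signature = (1, 2, 0)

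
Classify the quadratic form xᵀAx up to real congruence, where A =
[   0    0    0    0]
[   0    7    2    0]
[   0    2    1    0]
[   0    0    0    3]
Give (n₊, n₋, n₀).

step 0: pivot 7 → sign +
step 1: pivot 3/7 → sign +
step 2: pivot 3 → sign +
step 3: row/col 3 already zero → sign 0
signature = (3, 0, 1)

Answer: (3, 0, 1)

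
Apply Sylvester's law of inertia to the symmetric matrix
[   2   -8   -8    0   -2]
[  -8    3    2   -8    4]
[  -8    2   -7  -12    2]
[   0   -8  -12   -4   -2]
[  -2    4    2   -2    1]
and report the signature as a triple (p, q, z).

Answer: (1, 3, 1)

Derivation:
step 0: pivot 2 → sign +
step 1: pivot -29 → sign −
step 2: pivot -231/29 → sign −
step 3: pivot -4/77 → sign −
step 4: row/col 4 already zero → sign 0
signature = (1, 3, 1)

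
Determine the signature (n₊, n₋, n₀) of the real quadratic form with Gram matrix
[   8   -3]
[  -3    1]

Answer: (1, 1, 0)

Derivation:
step 0: pivot 8 → sign +
step 1: pivot -1/8 → sign −
signature = (1, 1, 0)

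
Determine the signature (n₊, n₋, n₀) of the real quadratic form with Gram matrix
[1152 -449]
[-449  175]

Answer: (1, 1, 0)

Derivation:
step 0: pivot 1152 → sign +
step 1: pivot -1/1152 → sign −
signature = (1, 1, 0)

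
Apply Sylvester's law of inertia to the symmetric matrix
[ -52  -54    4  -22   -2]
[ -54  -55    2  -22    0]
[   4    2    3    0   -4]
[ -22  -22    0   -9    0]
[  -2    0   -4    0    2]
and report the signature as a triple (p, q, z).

Answer: (1, 4, 0)

Derivation:
step 0: pivot -52 → sign −
step 1: pivot 14/13 → sign +
step 2: pivot -1 → sign −
step 3: pivot -5/14 → sign −
step 4: pivot -1/5 → sign −
signature = (1, 4, 0)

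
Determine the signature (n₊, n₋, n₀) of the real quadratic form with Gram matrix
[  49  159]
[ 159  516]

Answer: (2, 0, 0)

Derivation:
step 0: pivot 49 → sign +
step 1: pivot 3/49 → sign +
signature = (2, 0, 0)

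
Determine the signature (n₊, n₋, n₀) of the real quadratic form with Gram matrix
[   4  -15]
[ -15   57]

step 0: pivot 4 → sign +
step 1: pivot 3/4 → sign +
signature = (2, 0, 0)

Answer: (2, 0, 0)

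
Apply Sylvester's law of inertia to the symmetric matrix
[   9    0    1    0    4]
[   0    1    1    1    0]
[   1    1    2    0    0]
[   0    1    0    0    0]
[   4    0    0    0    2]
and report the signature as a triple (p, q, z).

Answer: (4, 1, 0)

Derivation:
step 0: pivot 9 → sign +
step 1: pivot 1 → sign +
step 2: pivot 8/9 → sign +
step 3: pivot -17/8 → sign −
step 4: pivot 2/17 → sign +
signature = (4, 1, 0)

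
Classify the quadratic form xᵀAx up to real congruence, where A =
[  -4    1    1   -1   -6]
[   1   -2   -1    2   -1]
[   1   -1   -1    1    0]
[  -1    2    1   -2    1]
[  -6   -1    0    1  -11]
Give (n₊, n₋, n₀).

step 0: pivot -4 → sign −
step 1: pivot -7/4 → sign −
step 2: pivot -3/7 → sign −
step 3: pivot 2 → sign +
step 4: row/col 4 already zero → sign 0
signature = (1, 3, 1)

Answer: (1, 3, 1)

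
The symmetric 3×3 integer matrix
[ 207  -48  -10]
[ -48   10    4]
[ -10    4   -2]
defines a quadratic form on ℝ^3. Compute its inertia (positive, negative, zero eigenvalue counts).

Answer: (2, 1, 0)

Derivation:
step 0: pivot 207 → sign +
step 1: pivot -26/23 → sign −
step 2: pivot 2/117 → sign +
signature = (2, 1, 0)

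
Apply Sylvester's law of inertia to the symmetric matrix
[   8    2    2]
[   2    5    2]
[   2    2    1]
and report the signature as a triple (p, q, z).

Answer: (2, 0, 1)

Derivation:
step 0: pivot 8 → sign +
step 1: pivot 9/2 → sign +
step 2: row/col 2 already zero → sign 0
signature = (2, 0, 1)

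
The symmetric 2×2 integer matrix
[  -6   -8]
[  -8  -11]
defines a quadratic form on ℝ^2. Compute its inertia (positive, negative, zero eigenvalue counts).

Answer: (0, 2, 0)

Derivation:
step 0: pivot -6 → sign −
step 1: pivot -1/3 → sign −
signature = (0, 2, 0)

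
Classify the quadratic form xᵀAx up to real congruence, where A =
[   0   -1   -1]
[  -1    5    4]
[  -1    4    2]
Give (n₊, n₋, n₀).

step 0: pivot 5 → sign +
step 1: pivot -1/5 → sign −
step 2: pivot -1 → sign −
signature = (1, 2, 0)

Answer: (1, 2, 0)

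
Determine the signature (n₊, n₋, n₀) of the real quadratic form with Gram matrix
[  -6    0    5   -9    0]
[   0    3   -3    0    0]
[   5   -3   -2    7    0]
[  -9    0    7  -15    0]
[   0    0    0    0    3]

Answer: (2, 3, 0)

Derivation:
step 0: pivot -6 → sign −
step 1: pivot 3 → sign +
step 2: pivot -5/6 → sign −
step 3: pivot -6/5 → sign −
step 4: pivot 3 → sign +
signature = (2, 3, 0)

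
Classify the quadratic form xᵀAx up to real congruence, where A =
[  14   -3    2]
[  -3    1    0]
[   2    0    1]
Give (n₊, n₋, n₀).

Answer: (3, 0, 0)

Derivation:
step 0: pivot 14 → sign +
step 1: pivot 5/14 → sign +
step 2: pivot 1/5 → sign +
signature = (3, 0, 0)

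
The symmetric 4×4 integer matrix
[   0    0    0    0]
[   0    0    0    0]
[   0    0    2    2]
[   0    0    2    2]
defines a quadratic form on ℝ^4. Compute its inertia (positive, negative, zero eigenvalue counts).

step 0: pivot 2 → sign +
step 1: row/col 1 already zero → sign 0
step 2: row/col 2 already zero → sign 0
step 3: row/col 3 already zero → sign 0
signature = (1, 0, 3)

Answer: (1, 0, 3)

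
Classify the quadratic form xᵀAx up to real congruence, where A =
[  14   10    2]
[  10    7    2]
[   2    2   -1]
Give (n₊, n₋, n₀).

Answer: (2, 1, 0)

Derivation:
step 0: pivot 14 → sign +
step 1: pivot -1/7 → sign −
step 2: pivot 1 → sign +
signature = (2, 1, 0)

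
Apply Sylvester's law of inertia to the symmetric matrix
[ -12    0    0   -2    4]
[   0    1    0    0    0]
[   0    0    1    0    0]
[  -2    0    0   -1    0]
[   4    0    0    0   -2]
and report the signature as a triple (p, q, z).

step 0: pivot -12 → sign −
step 1: pivot 1 → sign +
step 2: pivot 1 → sign +
step 3: pivot -2/3 → sign −
step 4: row/col 4 already zero → sign 0
signature = (2, 2, 1)

Answer: (2, 2, 1)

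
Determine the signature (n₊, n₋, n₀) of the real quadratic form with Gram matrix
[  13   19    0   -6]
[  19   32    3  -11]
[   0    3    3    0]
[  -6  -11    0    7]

Answer: (4, 0, 0)

Derivation:
step 0: pivot 13 → sign +
step 1: pivot 55/13 → sign +
step 2: pivot 48/55 → sign +
step 3: pivot 3/16 → sign +
signature = (4, 0, 0)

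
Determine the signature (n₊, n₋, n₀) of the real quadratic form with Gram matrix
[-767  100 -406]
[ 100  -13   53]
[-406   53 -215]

Answer: (1, 2, 0)

Derivation:
step 0: pivot -767 → sign −
step 1: pivot 29/767 → sign +
step 2: pivot -6/29 → sign −
signature = (1, 2, 0)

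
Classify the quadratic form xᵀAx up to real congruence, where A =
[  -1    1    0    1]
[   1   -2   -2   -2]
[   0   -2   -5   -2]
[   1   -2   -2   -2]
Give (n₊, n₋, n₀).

step 0: pivot -1 → sign −
step 1: pivot -1 → sign −
step 2: pivot -1 → sign −
step 3: row/col 3 already zero → sign 0
signature = (0, 3, 1)

Answer: (0, 3, 1)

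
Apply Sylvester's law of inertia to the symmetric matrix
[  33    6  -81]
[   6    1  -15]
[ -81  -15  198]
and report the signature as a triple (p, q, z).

Answer: (1, 1, 1)

Derivation:
step 0: pivot 33 → sign +
step 1: pivot -1/11 → sign −
step 2: row/col 2 already zero → sign 0
signature = (1, 1, 1)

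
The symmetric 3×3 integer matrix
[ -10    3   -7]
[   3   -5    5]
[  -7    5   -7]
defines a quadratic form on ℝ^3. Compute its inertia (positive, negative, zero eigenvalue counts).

step 0: pivot -10 → sign −
step 1: pivot -41/10 → sign −
step 2: pivot -2/41 → sign −
signature = (0, 3, 0)

Answer: (0, 3, 0)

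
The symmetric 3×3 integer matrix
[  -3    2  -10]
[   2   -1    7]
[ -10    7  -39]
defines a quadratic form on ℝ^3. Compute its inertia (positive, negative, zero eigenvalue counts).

step 0: pivot -3 → sign −
step 1: pivot 1/3 → sign +
step 2: pivot -6 → sign −
signature = (1, 2, 0)

Answer: (1, 2, 0)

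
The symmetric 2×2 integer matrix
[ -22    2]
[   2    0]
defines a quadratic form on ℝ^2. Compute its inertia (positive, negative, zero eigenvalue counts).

step 0: pivot -22 → sign −
step 1: pivot 2/11 → sign +
signature = (1, 1, 0)

Answer: (1, 1, 0)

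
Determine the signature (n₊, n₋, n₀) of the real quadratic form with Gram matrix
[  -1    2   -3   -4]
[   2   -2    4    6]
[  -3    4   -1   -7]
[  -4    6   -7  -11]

Answer: (3, 1, 0)

Derivation:
step 0: pivot -1 → sign −
step 1: pivot 2 → sign +
step 2: pivot 6 → sign +
step 3: pivot 3/2 → sign +
signature = (3, 1, 0)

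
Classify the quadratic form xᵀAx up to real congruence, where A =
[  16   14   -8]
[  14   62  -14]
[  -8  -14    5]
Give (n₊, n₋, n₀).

step 0: pivot 16 → sign +
step 1: pivot 199/4 → sign +
step 2: pivot 3/199 → sign +
signature = (3, 0, 0)

Answer: (3, 0, 0)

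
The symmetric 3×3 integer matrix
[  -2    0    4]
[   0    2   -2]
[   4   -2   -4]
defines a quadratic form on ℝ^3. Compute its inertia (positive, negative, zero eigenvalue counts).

Answer: (2, 1, 0)

Derivation:
step 0: pivot -2 → sign −
step 1: pivot 2 → sign +
step 2: pivot 2 → sign +
signature = (2, 1, 0)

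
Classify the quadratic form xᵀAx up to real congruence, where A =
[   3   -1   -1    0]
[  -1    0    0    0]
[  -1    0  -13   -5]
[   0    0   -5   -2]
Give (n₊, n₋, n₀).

Answer: (1, 3, 0)

Derivation:
step 0: pivot 3 → sign +
step 1: pivot -1/3 → sign −
step 2: pivot -13 → sign −
step 3: pivot -1/13 → sign −
signature = (1, 3, 0)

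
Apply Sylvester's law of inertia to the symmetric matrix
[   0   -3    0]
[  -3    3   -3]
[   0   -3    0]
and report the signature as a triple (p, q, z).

Answer: (1, 1, 1)

Derivation:
step 0: pivot 3 → sign +
step 1: pivot -3 → sign −
step 2: row/col 2 already zero → sign 0
signature = (1, 1, 1)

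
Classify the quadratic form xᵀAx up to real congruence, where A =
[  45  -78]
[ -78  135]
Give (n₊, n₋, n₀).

Answer: (1, 1, 0)

Derivation:
step 0: pivot 45 → sign +
step 1: pivot -1/5 → sign −
signature = (1, 1, 0)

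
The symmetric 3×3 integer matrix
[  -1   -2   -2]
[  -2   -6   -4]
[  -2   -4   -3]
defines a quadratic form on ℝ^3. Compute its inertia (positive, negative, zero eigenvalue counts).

Answer: (1, 2, 0)

Derivation:
step 0: pivot -1 → sign −
step 1: pivot -2 → sign −
step 2: pivot 1 → sign +
signature = (1, 2, 0)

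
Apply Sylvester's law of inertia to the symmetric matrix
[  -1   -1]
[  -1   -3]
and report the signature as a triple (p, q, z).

step 0: pivot -1 → sign −
step 1: pivot -2 → sign −
signature = (0, 2, 0)

Answer: (0, 2, 0)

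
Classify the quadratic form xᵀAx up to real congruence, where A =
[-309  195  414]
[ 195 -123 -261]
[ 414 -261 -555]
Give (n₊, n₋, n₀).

step 0: pivot -309 → sign −
step 1: pivot 6/103 → sign +
step 2: pivot -3/2 → sign −
signature = (1, 2, 0)

Answer: (1, 2, 0)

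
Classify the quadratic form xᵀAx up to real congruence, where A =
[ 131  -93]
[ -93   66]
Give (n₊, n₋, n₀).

Answer: (1, 1, 0)

Derivation:
step 0: pivot 131 → sign +
step 1: pivot -3/131 → sign −
signature = (1, 1, 0)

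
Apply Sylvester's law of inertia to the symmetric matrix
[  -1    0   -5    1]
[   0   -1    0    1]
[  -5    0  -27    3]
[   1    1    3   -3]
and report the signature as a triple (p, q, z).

step 0: pivot -1 → sign −
step 1: pivot -1 → sign −
step 2: pivot -2 → sign −
step 3: pivot 1 → sign +
signature = (1, 3, 0)

Answer: (1, 3, 0)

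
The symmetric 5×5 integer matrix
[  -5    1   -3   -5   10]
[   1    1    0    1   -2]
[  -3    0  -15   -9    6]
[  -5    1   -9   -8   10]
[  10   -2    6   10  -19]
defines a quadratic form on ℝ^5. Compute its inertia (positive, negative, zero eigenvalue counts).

step 0: pivot -5 → sign −
step 1: pivot 6/5 → sign +
step 2: pivot -27/2 → sign −
step 3: pivot -1/3 → sign −
step 4: pivot 1 → sign +
signature = (2, 3, 0)

Answer: (2, 3, 0)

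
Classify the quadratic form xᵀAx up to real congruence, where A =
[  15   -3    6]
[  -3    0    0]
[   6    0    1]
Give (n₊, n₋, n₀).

Answer: (2, 1, 0)

Derivation:
step 0: pivot 15 → sign +
step 1: pivot -3/5 → sign −
step 2: pivot 1 → sign +
signature = (2, 1, 0)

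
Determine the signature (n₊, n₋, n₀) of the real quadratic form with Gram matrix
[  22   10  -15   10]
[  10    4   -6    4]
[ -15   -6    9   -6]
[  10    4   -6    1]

step 0: pivot 22 → sign +
step 1: pivot -6/11 → sign −
step 2: pivot -3 → sign −
step 3: row/col 3 already zero → sign 0
signature = (1, 2, 1)

Answer: (1, 2, 1)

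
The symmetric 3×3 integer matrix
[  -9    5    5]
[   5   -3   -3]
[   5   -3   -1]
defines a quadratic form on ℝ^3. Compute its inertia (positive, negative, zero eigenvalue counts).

step 0: pivot -9 → sign −
step 1: pivot -2/9 → sign −
step 2: pivot 2 → sign +
signature = (1, 2, 0)

Answer: (1, 2, 0)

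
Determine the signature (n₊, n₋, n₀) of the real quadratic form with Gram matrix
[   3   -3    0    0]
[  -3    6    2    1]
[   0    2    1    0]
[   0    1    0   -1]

step 0: pivot 3 → sign +
step 1: pivot 3 → sign +
step 2: pivot -1/3 → sign −
step 3: row/col 3 already zero → sign 0
signature = (2, 1, 1)

Answer: (2, 1, 1)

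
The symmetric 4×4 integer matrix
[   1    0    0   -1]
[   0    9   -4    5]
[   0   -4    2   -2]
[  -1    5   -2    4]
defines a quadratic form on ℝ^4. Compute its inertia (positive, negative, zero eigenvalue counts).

Answer: (3, 0, 1)

Derivation:
step 0: pivot 1 → sign +
step 1: pivot 9 → sign +
step 2: pivot 2/9 → sign +
step 3: row/col 3 already zero → sign 0
signature = (3, 0, 1)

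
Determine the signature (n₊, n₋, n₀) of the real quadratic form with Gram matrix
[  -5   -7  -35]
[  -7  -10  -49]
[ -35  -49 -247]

step 0: pivot -5 → sign −
step 1: pivot -1/5 → sign −
step 2: pivot -2 → sign −
signature = (0, 3, 0)

Answer: (0, 3, 0)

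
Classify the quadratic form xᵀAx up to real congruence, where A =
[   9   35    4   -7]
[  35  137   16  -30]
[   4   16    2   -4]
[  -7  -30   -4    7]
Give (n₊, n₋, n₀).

Answer: (3, 1, 0)

Derivation:
step 0: pivot 9 → sign +
step 1: pivot 8/9 → sign +
step 2: pivot -57/8 → sign −
step 3: pivot 2/57 → sign +
signature = (3, 1, 0)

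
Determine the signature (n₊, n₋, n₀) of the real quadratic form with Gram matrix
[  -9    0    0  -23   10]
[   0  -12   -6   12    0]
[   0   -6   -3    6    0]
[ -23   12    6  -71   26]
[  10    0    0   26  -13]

step 0: pivot -9 → sign −
step 1: pivot -12 → sign −
step 2: pivot -2/9 → sign −
step 3: pivot -1 → sign −
step 4: row/col 4 already zero → sign 0
signature = (0, 4, 1)

Answer: (0, 4, 1)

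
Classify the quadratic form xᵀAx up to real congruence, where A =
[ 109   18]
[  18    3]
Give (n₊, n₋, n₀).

step 0: pivot 109 → sign +
step 1: pivot 3/109 → sign +
signature = (2, 0, 0)

Answer: (2, 0, 0)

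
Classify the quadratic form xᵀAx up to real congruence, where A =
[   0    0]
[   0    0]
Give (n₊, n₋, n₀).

Answer: (0, 0, 2)

Derivation:
step 0: row/col 0 already zero → sign 0
step 1: row/col 1 already zero → sign 0
signature = (0, 0, 2)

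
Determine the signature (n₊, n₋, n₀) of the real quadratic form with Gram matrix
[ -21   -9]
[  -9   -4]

step 0: pivot -21 → sign −
step 1: pivot -1/7 → sign −
signature = (0, 2, 0)

Answer: (0, 2, 0)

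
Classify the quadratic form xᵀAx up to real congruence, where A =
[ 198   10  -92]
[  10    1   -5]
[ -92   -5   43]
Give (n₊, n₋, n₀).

Answer: (2, 0, 1)

Derivation:
step 0: pivot 198 → sign +
step 1: pivot 49/99 → sign +
step 2: row/col 2 already zero → sign 0
signature = (2, 0, 1)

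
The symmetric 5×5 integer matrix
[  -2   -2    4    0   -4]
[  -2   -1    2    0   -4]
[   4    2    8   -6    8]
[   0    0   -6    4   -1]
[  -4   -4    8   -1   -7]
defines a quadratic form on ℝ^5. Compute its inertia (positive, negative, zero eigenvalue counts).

step 0: pivot -2 → sign −
step 1: pivot 1 → sign +
step 2: pivot 12 → sign +
step 3: pivot 1 → sign +
step 4: row/col 4 already zero → sign 0
signature = (3, 1, 1)

Answer: (3, 1, 1)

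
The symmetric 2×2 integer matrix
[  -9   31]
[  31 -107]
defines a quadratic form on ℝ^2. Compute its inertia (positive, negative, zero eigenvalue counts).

step 0: pivot -9 → sign −
step 1: pivot -2/9 → sign −
signature = (0, 2, 0)

Answer: (0, 2, 0)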